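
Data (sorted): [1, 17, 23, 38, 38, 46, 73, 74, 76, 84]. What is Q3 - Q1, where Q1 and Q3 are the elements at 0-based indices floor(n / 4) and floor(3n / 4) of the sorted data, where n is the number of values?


The data has n = 10 elements.
Q1 index = floor(10 / 4) = floor(2.5) = 2; Q3 index = floor(3 * 10 / 4) = floor(7.5) = 7
Q1 = element at index 2 = 23
Q3 = element at index 7 = 74
IQR = 74 - 23 = 51
Final answer: 51


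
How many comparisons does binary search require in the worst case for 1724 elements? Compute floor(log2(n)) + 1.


Binary search halves the search space each step.
Maximum comparisons = floor(log2(1724)) + 1
log2(1724) = 10.7515
floor(log2(1724)) = 10, so 10 + 1 = 11
Final answer: 11


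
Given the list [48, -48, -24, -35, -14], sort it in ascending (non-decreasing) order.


Original list: [48, -48, -24, -35, -14]
Repeatedly take the smallest remaining element:
  Remaining [48, -48, -24, -35, -14] -> smallest is -48
  Remaining [48, -24, -35, -14] -> smallest is -35
  Remaining [48, -24, -14] -> smallest is -24
  Remaining [48, -14] -> smallest is -14
  Remaining [48] -> smallest is 48
Collecting the picks in order gives the sorted list.
Final answer: [-48, -35, -24, -14, 48]


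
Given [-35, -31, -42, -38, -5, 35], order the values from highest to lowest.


Original list: [-35, -31, -42, -38, -5, 35]
Repeatedly take the largest remaining element:
  Remaining [-35, -31, -42, -38, -5, 35] -> largest is 35
  Remaining [-35, -31, -42, -38, -5] -> largest is -5
  Remaining [-35, -31, -42, -38] -> largest is -31
  Remaining [-35, -42, -38] -> largest is -35
  Remaining [-42, -38] -> largest is -38
  Remaining [-42] -> largest is -42
Collecting the picks in order gives the descending list.
Final answer: [35, -5, -31, -35, -38, -42]


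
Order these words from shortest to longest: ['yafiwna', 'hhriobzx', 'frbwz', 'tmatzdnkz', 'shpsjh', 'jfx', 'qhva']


Compute lengths:
  'yafiwna' has length 7
  'hhriobzx' has length 8
  'frbwz' has length 5
  'tmatzdnkz' has length 9
  'shpsjh' has length 6
  'jfx' has length 3
  'qhva' has length 4
Lengths in increasing order: 3 < 4 < 5 < 6 < 7 < 8 < 9
Listing the words in that order gives the answer.
Final answer: ['jfx', 'qhva', 'frbwz', 'shpsjh', 'yafiwna', 'hhriobzx', 'tmatzdnkz']


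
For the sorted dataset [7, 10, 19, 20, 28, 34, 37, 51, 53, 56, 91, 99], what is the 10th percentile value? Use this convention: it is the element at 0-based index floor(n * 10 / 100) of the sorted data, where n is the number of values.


The dataset has n = 12 elements.
Index = floor(12 * 10 / 100) = floor(120 / 100) = floor(1.2) = 1
Counting from index 0 in the sorted data, the element at index 1 is 10.
Final answer: 10


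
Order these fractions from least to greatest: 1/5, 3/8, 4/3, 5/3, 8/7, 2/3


Convert to decimal for comparison:
  1/5 = 0.2
  3/8 = 0.375
  4/3 = 1.3333
  5/3 = 1.6667
  8/7 = 1.1429
  2/3 = 0.6667
Decimals in increasing order: 0.2 < 0.375 < 0.6667 < 1.1429 < 1.3333 < 1.6667
Writing each back as its fraction gives the sorted order.
Final answer: 1/5, 3/8, 2/3, 8/7, 4/3, 5/3


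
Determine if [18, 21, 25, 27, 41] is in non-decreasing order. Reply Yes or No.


Check consecutive pairs:
  18 <= 21? True
  21 <= 25? True
  25 <= 27? True
  27 <= 41? True
Every consecutive pair is in order, so the list is non-decreasing.
Final answer: Yes


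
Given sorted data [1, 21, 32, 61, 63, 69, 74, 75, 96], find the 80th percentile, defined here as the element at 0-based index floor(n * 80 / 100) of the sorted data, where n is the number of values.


The dataset has n = 9 elements.
Index = floor(9 * 80 / 100) = floor(720 / 100) = floor(7.2) = 7
Counting from index 0 in the sorted data, the element at index 7 is 75.
Final answer: 75


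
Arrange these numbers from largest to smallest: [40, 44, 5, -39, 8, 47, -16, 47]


Original list: [40, 44, 5, -39, 8, 47, -16, 47]
Repeatedly take the largest remaining element:
  Remaining [40, 44, 5, -39, 8, 47, -16, 47] -> largest is 47
  Remaining [40, 44, 5, -39, 8, -16, 47] -> largest is 47
  Remaining [40, 44, 5, -39, 8, -16] -> largest is 44
  Remaining [40, 5, -39, 8, -16] -> largest is 40
  Remaining [5, -39, 8, -16] -> largest is 8
  Remaining [5, -39, -16] -> largest is 5
  Remaining [-39, -16] -> largest is -16
  Remaining [-39] -> largest is -39
Collecting the picks in order gives the descending list.
Final answer: [47, 47, 44, 40, 8, 5, -16, -39]


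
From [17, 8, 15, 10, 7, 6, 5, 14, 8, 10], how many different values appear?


List all unique values:
Distinct values: [5, 6, 7, 8, 10, 14, 15, 17]
Count = 8
Final answer: 8


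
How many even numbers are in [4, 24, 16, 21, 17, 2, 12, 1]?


Check each element:
  4 is even
  24 is even
  16 is even
  21 is odd
  17 is odd
  2 is even
  12 is even
  1 is odd
Evens: [4, 24, 16, 2, 12]
Count of evens = 5
Final answer: 5


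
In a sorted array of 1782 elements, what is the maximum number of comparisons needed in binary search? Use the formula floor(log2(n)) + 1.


Binary search halves the search space each step.
Maximum comparisons = floor(log2(1782)) + 1
log2(1782) = 10.7993
floor(log2(1782)) = 10, so 10 + 1 = 11
Final answer: 11


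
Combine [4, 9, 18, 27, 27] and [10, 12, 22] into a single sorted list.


List A: [4, 9, 18, 27, 27]
List B: [10, 12, 22]
Repeatedly compare the front elements and take the smaller:
  4 vs 10 -> take 4
  9 vs 10 -> take 9
  18 vs 10 -> take 10
  18 vs 12 -> take 12
  18 vs 22 -> take 18
  27 vs 22 -> take 22
  B is exhausted; append the rest of A: [27, 27]
Final answer: [4, 9, 10, 12, 18, 22, 27, 27]


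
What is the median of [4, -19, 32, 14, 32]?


First, sort the list: [-19, 4, 14, 32, 32]
The list has 5 elements (odd count).
The middle index is 2 (0-based), and the element there is 14.
Final answer: 14


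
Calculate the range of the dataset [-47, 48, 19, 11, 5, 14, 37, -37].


Maximum value: 48
Minimum value: -47
Range = 48 - (-47) = 95
Final answer: 95


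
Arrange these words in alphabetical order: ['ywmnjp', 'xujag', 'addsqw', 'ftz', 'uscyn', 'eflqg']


Compare strings character by character (the first differing letter decides):
  'addsqw' < 'eflqg' since 'a' < 'e' at position 1
  'eflqg' < 'ftz' since 'e' < 'f' at position 1
  'ftz' < 'uscyn' since 'f' < 'u' at position 1
  'uscyn' < 'xujag' since 'u' < 'x' at position 1
  'xujag' < 'ywmnjp' since 'x' < 'y' at position 1
Chaining these comparisons gives the alphabetical order.
Final answer: ['addsqw', 'eflqg', 'ftz', 'uscyn', 'xujag', 'ywmnjp']


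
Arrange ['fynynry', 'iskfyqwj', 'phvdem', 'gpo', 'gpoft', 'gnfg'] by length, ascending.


Compute lengths:
  'fynynry' has length 7
  'iskfyqwj' has length 8
  'phvdem' has length 6
  'gpo' has length 3
  'gpoft' has length 5
  'gnfg' has length 4
Lengths in increasing order: 3 < 4 < 5 < 6 < 7 < 8
Listing the words in that order gives the answer.
Final answer: ['gpo', 'gnfg', 'gpoft', 'phvdem', 'fynynry', 'iskfyqwj']


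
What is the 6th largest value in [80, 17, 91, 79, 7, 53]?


Sort descending: [91, 80, 79, 53, 17, 7]
The 6th element (1-indexed) is at index 5.
Value = 7
Final answer: 7


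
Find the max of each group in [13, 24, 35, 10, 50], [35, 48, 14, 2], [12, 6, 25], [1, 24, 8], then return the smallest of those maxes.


Find max of each group:
  Group 1: [13, 24, 35, 10, 50] -> max = 50
  Group 2: [35, 48, 14, 2] -> max = 48
  Group 3: [12, 6, 25] -> max = 25
  Group 4: [1, 24, 8] -> max = 24
Maxes: [50, 48, 25, 24]
Minimum of maxes = 24
Final answer: 24


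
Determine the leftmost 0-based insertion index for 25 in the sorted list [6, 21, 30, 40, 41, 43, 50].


List is sorted: [6, 21, 30, 40, 41, 43, 50]
We need the leftmost position where 25 can be inserted, i.e. the first index whose element is >= 25 (or the end of the list if none is).
Binary search with low=0, high=7 (0-based indices):
  low=0, high=7, mid=3: a[3]=40 >= 25, so high = 3
  low=0, high=3, mid=1: a[1]=21 < 25, so low = 2
  low=2, high=3, mid=2: a[2]=30 >= 25, so high = 2
Now low = high = 2, so the insertion index is 2.
Final answer: 2


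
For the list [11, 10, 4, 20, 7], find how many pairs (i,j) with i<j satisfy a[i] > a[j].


For each element, count the later elements that are smaller than it:
  11 (index 0): smaller elements after it = [10, 4, 7] -> 3
  10 (index 1): smaller elements after it = [4, 7] -> 2
  4 (index 2): smaller elements after it = [] -> 0
  20 (index 3): smaller elements after it = [7] -> 1
Total inversions = 3 + 2 + 0 + 1 = 6
Final answer: 6


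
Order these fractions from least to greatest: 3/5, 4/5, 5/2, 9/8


Convert to decimal for comparison:
  3/5 = 0.6
  4/5 = 0.8
  5/2 = 2.5
  9/8 = 1.125
Decimals in increasing order: 0.6 < 0.8 < 1.125 < 2.5
Writing each back as its fraction gives the sorted order.
Final answer: 3/5, 4/5, 9/8, 5/2


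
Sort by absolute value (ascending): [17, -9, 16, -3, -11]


Compute absolute values:
  |17| = 17
  |-9| = 9
  |16| = 16
  |-3| = 3
  |-11| = 11
Absolute values in increasing order: 3 < 9 < 11 < 16 < 17
Listing the original numbers in that order gives the answer.
Final answer: [-3, -9, -11, 16, 17]


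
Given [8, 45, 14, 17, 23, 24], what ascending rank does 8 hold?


Sort ascending: [8, 14, 17, 23, 24, 45]
Find 8 in the sorted list.
8 is at position 1 (1-indexed).
Final answer: 1


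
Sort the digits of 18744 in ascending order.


The number 18744 has digits: 1, 8, 7, 4, 4
Sorted: 1, 4, 4, 7, 8
Joining the sorted digits gives the result.
Final answer: 14478


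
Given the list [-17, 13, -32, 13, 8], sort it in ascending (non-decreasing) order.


Original list: [-17, 13, -32, 13, 8]
Repeatedly take the smallest remaining element:
  Remaining [-17, 13, -32, 13, 8] -> smallest is -32
  Remaining [-17, 13, 13, 8] -> smallest is -17
  Remaining [13, 13, 8] -> smallest is 8
  Remaining [13, 13] -> smallest is 13
  Remaining [13] -> smallest is 13
Collecting the picks in order gives the sorted list.
Final answer: [-32, -17, 8, 13, 13]


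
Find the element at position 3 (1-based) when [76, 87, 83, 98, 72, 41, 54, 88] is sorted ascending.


Sort ascending: [41, 54, 72, 76, 83, 87, 88, 98]
The 3rd element (1-indexed) is at index 2.
Value = 72
Final answer: 72


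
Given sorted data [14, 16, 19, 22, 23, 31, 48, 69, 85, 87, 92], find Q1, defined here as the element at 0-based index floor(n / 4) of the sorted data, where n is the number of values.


The list has n = 11 elements.
Q1 index = floor(11 / 4) = floor(2.75) = 2
Counting from index 0 in the sorted data, the element at index 2 is 19.
Final answer: 19


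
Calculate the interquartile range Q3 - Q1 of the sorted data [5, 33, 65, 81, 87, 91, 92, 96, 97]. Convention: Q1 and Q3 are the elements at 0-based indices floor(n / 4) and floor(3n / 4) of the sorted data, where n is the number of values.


The data has n = 9 elements.
Q1 index = floor(9 / 4) = floor(2.25) = 2; Q3 index = floor(3 * 9 / 4) = floor(6.75) = 6
Q1 = element at index 2 = 65
Q3 = element at index 6 = 92
IQR = 92 - 65 = 27
Final answer: 27


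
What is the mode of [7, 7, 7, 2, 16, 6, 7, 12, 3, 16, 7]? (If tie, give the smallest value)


Count the frequency of each value:
  2 appears 1 time(s)
  3 appears 1 time(s)
  6 appears 1 time(s)
  7 appears 5 time(s)
  12 appears 1 time(s)
  16 appears 2 time(s)
Maximum frequency is 5.
Only 7 reaches that frequency, so it is the mode.
Final answer: 7


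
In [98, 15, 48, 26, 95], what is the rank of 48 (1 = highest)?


Sort descending: [98, 95, 48, 26, 15]
Find 48 in the sorted list.
48 is at position 3.
Final answer: 3


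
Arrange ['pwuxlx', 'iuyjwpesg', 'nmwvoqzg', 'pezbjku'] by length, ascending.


Compute lengths:
  'pwuxlx' has length 6
  'iuyjwpesg' has length 9
  'nmwvoqzg' has length 8
  'pezbjku' has length 7
Lengths in increasing order: 6 < 7 < 8 < 9
Listing the words in that order gives the answer.
Final answer: ['pwuxlx', 'pezbjku', 'nmwvoqzg', 'iuyjwpesg']


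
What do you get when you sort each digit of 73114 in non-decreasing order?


The number 73114 has digits: 7, 3, 1, 1, 4
Sorted: 1, 1, 3, 4, 7
Joining the sorted digits gives the result.
Final answer: 11347


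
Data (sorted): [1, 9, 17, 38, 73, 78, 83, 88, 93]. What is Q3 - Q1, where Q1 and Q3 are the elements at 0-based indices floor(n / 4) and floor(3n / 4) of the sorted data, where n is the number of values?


The data has n = 9 elements.
Q1 index = floor(9 / 4) = floor(2.25) = 2; Q3 index = floor(3 * 9 / 4) = floor(6.75) = 6
Q1 = element at index 2 = 17
Q3 = element at index 6 = 83
IQR = 83 - 17 = 66
Final answer: 66


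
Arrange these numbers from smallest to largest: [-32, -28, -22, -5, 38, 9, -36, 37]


Original list: [-32, -28, -22, -5, 38, 9, -36, 37]
Repeatedly take the smallest remaining element:
  Remaining [-32, -28, -22, -5, 38, 9, -36, 37] -> smallest is -36
  Remaining [-32, -28, -22, -5, 38, 9, 37] -> smallest is -32
  Remaining [-28, -22, -5, 38, 9, 37] -> smallest is -28
  Remaining [-22, -5, 38, 9, 37] -> smallest is -22
  Remaining [-5, 38, 9, 37] -> smallest is -5
  Remaining [38, 9, 37] -> smallest is 9
  Remaining [38, 37] -> smallest is 37
  Remaining [38] -> smallest is 38
Collecting the picks in order gives the sorted list.
Final answer: [-36, -32, -28, -22, -5, 9, 37, 38]


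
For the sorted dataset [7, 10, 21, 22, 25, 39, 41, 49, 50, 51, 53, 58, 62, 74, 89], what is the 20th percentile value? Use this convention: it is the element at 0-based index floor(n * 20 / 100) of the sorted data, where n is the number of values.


The dataset has n = 15 elements.
Index = floor(15 * 20 / 100) = floor(300 / 100) = floor(3) = 3
Counting from index 0 in the sorted data, the element at index 3 is 22.
Final answer: 22


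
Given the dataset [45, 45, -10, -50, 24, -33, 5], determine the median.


First, sort the list: [-50, -33, -10, 5, 24, 45, 45]
The list has 7 elements (odd count).
The middle index is 3 (0-based), and the element there is 5.
Final answer: 5


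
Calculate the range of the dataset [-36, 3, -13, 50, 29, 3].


Maximum value: 50
Minimum value: -36
Range = 50 - (-36) = 86
Final answer: 86


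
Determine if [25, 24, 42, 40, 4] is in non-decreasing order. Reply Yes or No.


Check consecutive pairs:
  25 <= 24? False
  24 <= 42? True
  42 <= 40? False
  40 <= 4? False
3 consecutive pair(s) are out of order, so the list is not sorted.
Final answer: No


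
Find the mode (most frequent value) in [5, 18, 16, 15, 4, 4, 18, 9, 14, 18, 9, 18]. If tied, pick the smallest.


Count the frequency of each value:
  4 appears 2 time(s)
  5 appears 1 time(s)
  9 appears 2 time(s)
  14 appears 1 time(s)
  15 appears 1 time(s)
  16 appears 1 time(s)
  18 appears 4 time(s)
Maximum frequency is 4.
Only 18 reaches that frequency, so it is the mode.
Final answer: 18


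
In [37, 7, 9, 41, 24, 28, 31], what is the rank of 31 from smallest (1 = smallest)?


Sort ascending: [7, 9, 24, 28, 31, 37, 41]
Find 31 in the sorted list.
31 is at position 5 (1-indexed).
Final answer: 5


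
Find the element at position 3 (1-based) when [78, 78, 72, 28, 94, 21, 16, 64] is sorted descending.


Sort descending: [94, 78, 78, 72, 64, 28, 21, 16]
The 3rd element (1-indexed) is at index 2.
Value = 78
Final answer: 78


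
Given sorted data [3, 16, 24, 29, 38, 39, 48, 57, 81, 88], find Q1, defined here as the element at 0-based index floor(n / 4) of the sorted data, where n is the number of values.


The list has n = 10 elements.
Q1 index = floor(10 / 4) = floor(2.5) = 2
Counting from index 0 in the sorted data, the element at index 2 is 24.
Final answer: 24


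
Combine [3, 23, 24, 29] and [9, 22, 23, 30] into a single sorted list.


List A: [3, 23, 24, 29]
List B: [9, 22, 23, 30]
Repeatedly compare the front elements and take the smaller:
  3 vs 9 -> take 3
  23 vs 9 -> take 9
  23 vs 22 -> take 22
  23 vs 23 -> take 23
  24 vs 23 -> take 23
  24 vs 30 -> take 24
  29 vs 30 -> take 29
  A is exhausted; append the rest of B: [30]
Final answer: [3, 9, 22, 23, 23, 24, 29, 30]


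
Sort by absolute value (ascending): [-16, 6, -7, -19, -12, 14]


Compute absolute values:
  |-16| = 16
  |6| = 6
  |-7| = 7
  |-19| = 19
  |-12| = 12
  |14| = 14
Absolute values in increasing order: 6 < 7 < 12 < 14 < 16 < 19
Listing the original numbers in that order gives the answer.
Final answer: [6, -7, -12, 14, -16, -19]


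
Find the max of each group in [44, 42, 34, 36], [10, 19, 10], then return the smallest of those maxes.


Find max of each group:
  Group 1: [44, 42, 34, 36] -> max = 44
  Group 2: [10, 19, 10] -> max = 19
Maxes: [44, 19]
Minimum of maxes = 19
Final answer: 19


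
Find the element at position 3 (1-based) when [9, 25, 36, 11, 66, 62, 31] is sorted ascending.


Sort ascending: [9, 11, 25, 31, 36, 62, 66]
The 3rd element (1-indexed) is at index 2.
Value = 25
Final answer: 25


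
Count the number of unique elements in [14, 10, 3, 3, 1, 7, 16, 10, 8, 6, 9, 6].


List all unique values:
Distinct values: [1, 3, 6, 7, 8, 9, 10, 14, 16]
Count = 9
Final answer: 9


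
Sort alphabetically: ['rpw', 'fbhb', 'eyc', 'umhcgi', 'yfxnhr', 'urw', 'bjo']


Compare strings character by character (the first differing letter decides):
  'bjo' < 'eyc' since 'b' < 'e' at position 1
  'eyc' < 'fbhb' since 'e' < 'f' at position 1
  'fbhb' < 'rpw' since 'f' < 'r' at position 1
  'rpw' < 'umhcgi' since 'r' < 'u' at position 1
  'umhcgi' < 'urw' since 'm' < 'r' at position 2
  'urw' < 'yfxnhr' since 'u' < 'y' at position 1
Chaining these comparisons gives the alphabetical order.
Final answer: ['bjo', 'eyc', 'fbhb', 'rpw', 'umhcgi', 'urw', 'yfxnhr']


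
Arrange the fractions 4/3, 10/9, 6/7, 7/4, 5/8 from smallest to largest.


Convert to decimal for comparison:
  4/3 = 1.3333
  10/9 = 1.1111
  6/7 = 0.8571
  7/4 = 1.75
  5/8 = 0.625
Decimals in increasing order: 0.625 < 0.8571 < 1.1111 < 1.3333 < 1.75
Writing each back as its fraction gives the sorted order.
Final answer: 5/8, 6/7, 10/9, 4/3, 7/4


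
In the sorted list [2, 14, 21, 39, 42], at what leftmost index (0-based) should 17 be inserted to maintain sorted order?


List is sorted: [2, 14, 21, 39, 42]
We need the leftmost position where 17 can be inserted, i.e. the first index whose element is >= 17 (or the end of the list if none is).
Binary search with low=0, high=5 (0-based indices):
  low=0, high=5, mid=2: a[2]=21 >= 17, so high = 2
  low=0, high=2, mid=1: a[1]=14 < 17, so low = 2
Now low = high = 2, so the insertion index is 2.
Final answer: 2


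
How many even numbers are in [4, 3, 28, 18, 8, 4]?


Check each element:
  4 is even
  3 is odd
  28 is even
  18 is even
  8 is even
  4 is even
Evens: [4, 28, 18, 8, 4]
Count of evens = 5
Final answer: 5


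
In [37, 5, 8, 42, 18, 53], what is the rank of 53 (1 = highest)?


Sort descending: [53, 42, 37, 18, 8, 5]
Find 53 in the sorted list.
53 is at position 1.
Final answer: 1


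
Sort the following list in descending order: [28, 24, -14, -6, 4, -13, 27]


Original list: [28, 24, -14, -6, 4, -13, 27]
Repeatedly take the largest remaining element:
  Remaining [28, 24, -14, -6, 4, -13, 27] -> largest is 28
  Remaining [24, -14, -6, 4, -13, 27] -> largest is 27
  Remaining [24, -14, -6, 4, -13] -> largest is 24
  Remaining [-14, -6, 4, -13] -> largest is 4
  Remaining [-14, -6, -13] -> largest is -6
  Remaining [-14, -13] -> largest is -13
  Remaining [-14] -> largest is -14
Collecting the picks in order gives the descending list.
Final answer: [28, 27, 24, 4, -6, -13, -14]


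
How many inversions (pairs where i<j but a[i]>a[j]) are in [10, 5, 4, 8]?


For each element, count the later elements that are smaller than it:
  10 (index 0): smaller elements after it = [5, 4, 8] -> 3
  5 (index 1): smaller elements after it = [4] -> 1
  4 (index 2): smaller elements after it = [] -> 0
Total inversions = 3 + 1 + 0 = 4
Final answer: 4


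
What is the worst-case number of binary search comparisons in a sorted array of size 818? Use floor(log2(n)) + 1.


Binary search halves the search space each step.
Maximum comparisons = floor(log2(818)) + 1
log2(818) = 9.676
floor(log2(818)) = 9, so 9 + 1 = 10
Final answer: 10


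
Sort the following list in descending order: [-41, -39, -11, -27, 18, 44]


Original list: [-41, -39, -11, -27, 18, 44]
Repeatedly take the largest remaining element:
  Remaining [-41, -39, -11, -27, 18, 44] -> largest is 44
  Remaining [-41, -39, -11, -27, 18] -> largest is 18
  Remaining [-41, -39, -11, -27] -> largest is -11
  Remaining [-41, -39, -27] -> largest is -27
  Remaining [-41, -39] -> largest is -39
  Remaining [-41] -> largest is -41
Collecting the picks in order gives the descending list.
Final answer: [44, 18, -11, -27, -39, -41]


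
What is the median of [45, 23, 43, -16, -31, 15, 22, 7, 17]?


First, sort the list: [-31, -16, 7, 15, 17, 22, 23, 43, 45]
The list has 9 elements (odd count).
The middle index is 4 (0-based), and the element there is 17.
Final answer: 17


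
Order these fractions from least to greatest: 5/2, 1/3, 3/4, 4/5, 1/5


Convert to decimal for comparison:
  5/2 = 2.5
  1/3 = 0.3333
  3/4 = 0.75
  4/5 = 0.8
  1/5 = 0.2
Decimals in increasing order: 0.2 < 0.3333 < 0.75 < 0.8 < 2.5
Writing each back as its fraction gives the sorted order.
Final answer: 1/5, 1/3, 3/4, 4/5, 5/2


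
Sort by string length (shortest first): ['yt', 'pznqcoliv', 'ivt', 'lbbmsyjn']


Compute lengths:
  'yt' has length 2
  'pznqcoliv' has length 9
  'ivt' has length 3
  'lbbmsyjn' has length 8
Lengths in increasing order: 2 < 3 < 8 < 9
Listing the words in that order gives the answer.
Final answer: ['yt', 'ivt', 'lbbmsyjn', 'pznqcoliv']


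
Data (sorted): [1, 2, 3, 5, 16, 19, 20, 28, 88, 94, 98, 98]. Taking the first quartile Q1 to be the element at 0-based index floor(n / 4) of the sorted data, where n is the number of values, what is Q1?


The list has n = 12 elements.
Q1 index = floor(12 / 4) = floor(3) = 3
Counting from index 0 in the sorted data, the element at index 3 is 5.
Final answer: 5


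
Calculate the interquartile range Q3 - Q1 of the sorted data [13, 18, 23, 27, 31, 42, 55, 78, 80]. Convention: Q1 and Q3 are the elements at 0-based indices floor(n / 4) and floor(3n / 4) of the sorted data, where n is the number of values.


The data has n = 9 elements.
Q1 index = floor(9 / 4) = floor(2.25) = 2; Q3 index = floor(3 * 9 / 4) = floor(6.75) = 6
Q1 = element at index 2 = 23
Q3 = element at index 6 = 55
IQR = 55 - 23 = 32
Final answer: 32


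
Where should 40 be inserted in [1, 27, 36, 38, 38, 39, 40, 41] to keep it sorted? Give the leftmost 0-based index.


List is sorted: [1, 27, 36, 38, 38, 39, 40, 41]
We need the leftmost position where 40 can be inserted, i.e. the first index whose element is >= 40 (or the end of the list if none is).
Binary search with low=0, high=8 (0-based indices):
  low=0, high=8, mid=4: a[4]=38 < 40, so low = 5
  low=5, high=8, mid=6: a[6]=40 >= 40, so high = 6
  low=5, high=6, mid=5: a[5]=39 < 40, so low = 6
Now low = high = 6, so the insertion index is 6.
Final answer: 6


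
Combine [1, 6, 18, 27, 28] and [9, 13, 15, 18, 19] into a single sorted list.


List A: [1, 6, 18, 27, 28]
List B: [9, 13, 15, 18, 19]
Repeatedly compare the front elements and take the smaller:
  1 vs 9 -> take 1
  6 vs 9 -> take 6
  18 vs 9 -> take 9
  18 vs 13 -> take 13
  18 vs 15 -> take 15
  18 vs 18 -> take 18
  27 vs 18 -> take 18
  27 vs 19 -> take 19
  B is exhausted; append the rest of A: [27, 28]
Final answer: [1, 6, 9, 13, 15, 18, 18, 19, 27, 28]


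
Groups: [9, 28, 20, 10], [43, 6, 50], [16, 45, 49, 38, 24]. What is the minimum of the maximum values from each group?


Find max of each group:
  Group 1: [9, 28, 20, 10] -> max = 28
  Group 2: [43, 6, 50] -> max = 50
  Group 3: [16, 45, 49, 38, 24] -> max = 49
Maxes: [28, 50, 49]
Minimum of maxes = 28
Final answer: 28


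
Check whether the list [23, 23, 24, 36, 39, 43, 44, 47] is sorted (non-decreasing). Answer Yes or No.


Check consecutive pairs:
  23 <= 23? True
  23 <= 24? True
  24 <= 36? True
  36 <= 39? True
  39 <= 43? True
  43 <= 44? True
  44 <= 47? True
Every consecutive pair is in order, so the list is non-decreasing.
Final answer: Yes


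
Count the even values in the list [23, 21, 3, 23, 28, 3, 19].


Check each element:
  23 is odd
  21 is odd
  3 is odd
  23 is odd
  28 is even
  3 is odd
  19 is odd
Evens: [28]
Count of evens = 1
Final answer: 1


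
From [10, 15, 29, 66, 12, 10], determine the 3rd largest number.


Sort descending: [66, 29, 15, 12, 10, 10]
The 3rd element (1-indexed) is at index 2.
Value = 15
Final answer: 15


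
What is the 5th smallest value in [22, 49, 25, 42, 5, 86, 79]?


Sort ascending: [5, 22, 25, 42, 49, 79, 86]
The 5th element (1-indexed) is at index 4.
Value = 49
Final answer: 49


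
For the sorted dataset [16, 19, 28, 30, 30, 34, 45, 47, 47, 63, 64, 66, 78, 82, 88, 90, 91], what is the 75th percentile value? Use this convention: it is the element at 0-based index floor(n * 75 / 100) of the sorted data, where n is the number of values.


The dataset has n = 17 elements.
Index = floor(17 * 75 / 100) = floor(1275 / 100) = floor(12.75) = 12
Counting from index 0 in the sorted data, the element at index 12 is 78.
Final answer: 78


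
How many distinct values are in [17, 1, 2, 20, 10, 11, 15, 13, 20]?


List all unique values:
Distinct values: [1, 2, 10, 11, 13, 15, 17, 20]
Count = 8
Final answer: 8


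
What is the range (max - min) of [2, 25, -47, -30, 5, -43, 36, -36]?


Maximum value: 36
Minimum value: -47
Range = 36 - (-47) = 83
Final answer: 83


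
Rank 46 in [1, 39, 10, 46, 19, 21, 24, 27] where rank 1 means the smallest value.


Sort ascending: [1, 10, 19, 21, 24, 27, 39, 46]
Find 46 in the sorted list.
46 is at position 8 (1-indexed).
Final answer: 8


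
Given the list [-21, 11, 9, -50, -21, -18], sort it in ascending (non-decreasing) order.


Original list: [-21, 11, 9, -50, -21, -18]
Repeatedly take the smallest remaining element:
  Remaining [-21, 11, 9, -50, -21, -18] -> smallest is -50
  Remaining [-21, 11, 9, -21, -18] -> smallest is -21
  Remaining [11, 9, -21, -18] -> smallest is -21
  Remaining [11, 9, -18] -> smallest is -18
  Remaining [11, 9] -> smallest is 9
  Remaining [11] -> smallest is 11
Collecting the picks in order gives the sorted list.
Final answer: [-50, -21, -21, -18, 9, 11]


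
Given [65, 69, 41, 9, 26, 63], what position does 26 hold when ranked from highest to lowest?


Sort descending: [69, 65, 63, 41, 26, 9]
Find 26 in the sorted list.
26 is at position 5.
Final answer: 5


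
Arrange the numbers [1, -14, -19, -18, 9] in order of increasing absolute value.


Compute absolute values:
  |1| = 1
  |-14| = 14
  |-19| = 19
  |-18| = 18
  |9| = 9
Absolute values in increasing order: 1 < 9 < 14 < 18 < 19
Listing the original numbers in that order gives the answer.
Final answer: [1, 9, -14, -18, -19]


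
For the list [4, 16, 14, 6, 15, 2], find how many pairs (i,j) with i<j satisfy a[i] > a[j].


For each element, count the later elements that are smaller than it:
  4 (index 0): smaller elements after it = [2] -> 1
  16 (index 1): smaller elements after it = [14, 6, 15, 2] -> 4
  14 (index 2): smaller elements after it = [6, 2] -> 2
  6 (index 3): smaller elements after it = [2] -> 1
  15 (index 4): smaller elements after it = [2] -> 1
Total inversions = 1 + 4 + 2 + 1 + 1 = 9
Final answer: 9


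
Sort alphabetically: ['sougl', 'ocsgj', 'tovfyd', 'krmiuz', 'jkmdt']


Compare strings character by character (the first differing letter decides):
  'jkmdt' < 'krmiuz' since 'j' < 'k' at position 1
  'krmiuz' < 'ocsgj' since 'k' < 'o' at position 1
  'ocsgj' < 'sougl' since 'o' < 's' at position 1
  'sougl' < 'tovfyd' since 's' < 't' at position 1
Chaining these comparisons gives the alphabetical order.
Final answer: ['jkmdt', 'krmiuz', 'ocsgj', 'sougl', 'tovfyd']


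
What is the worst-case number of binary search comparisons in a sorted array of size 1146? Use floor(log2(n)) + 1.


Binary search halves the search space each step.
Maximum comparisons = floor(log2(1146)) + 1
log2(1146) = 10.1624
floor(log2(1146)) = 10, so 10 + 1 = 11
Final answer: 11


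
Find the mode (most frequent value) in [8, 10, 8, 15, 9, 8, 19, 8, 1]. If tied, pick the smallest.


Count the frequency of each value:
  1 appears 1 time(s)
  8 appears 4 time(s)
  9 appears 1 time(s)
  10 appears 1 time(s)
  15 appears 1 time(s)
  19 appears 1 time(s)
Maximum frequency is 4.
Only 8 reaches that frequency, so it is the mode.
Final answer: 8


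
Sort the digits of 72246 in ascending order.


The number 72246 has digits: 7, 2, 2, 4, 6
Sorted: 2, 2, 4, 6, 7
Joining the sorted digits gives the result.
Final answer: 22467


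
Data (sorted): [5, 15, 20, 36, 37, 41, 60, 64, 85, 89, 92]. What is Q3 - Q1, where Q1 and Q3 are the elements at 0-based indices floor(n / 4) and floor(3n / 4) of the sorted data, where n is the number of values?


The data has n = 11 elements.
Q1 index = floor(11 / 4) = floor(2.75) = 2; Q3 index = floor(3 * 11 / 4) = floor(8.25) = 8
Q1 = element at index 2 = 20
Q3 = element at index 8 = 85
IQR = 85 - 20 = 65
Final answer: 65


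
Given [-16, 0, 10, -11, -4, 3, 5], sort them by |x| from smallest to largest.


Compute absolute values:
  |-16| = 16
  |0| = 0
  |10| = 10
  |-11| = 11
  |-4| = 4
  |3| = 3
  |5| = 5
Absolute values in increasing order: 0 < 3 < 4 < 5 < 10 < 11 < 16
Listing the original numbers in that order gives the answer.
Final answer: [0, 3, -4, 5, 10, -11, -16]


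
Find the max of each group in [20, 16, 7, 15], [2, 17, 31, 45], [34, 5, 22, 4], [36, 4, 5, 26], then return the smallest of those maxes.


Find max of each group:
  Group 1: [20, 16, 7, 15] -> max = 20
  Group 2: [2, 17, 31, 45] -> max = 45
  Group 3: [34, 5, 22, 4] -> max = 34
  Group 4: [36, 4, 5, 26] -> max = 36
Maxes: [20, 45, 34, 36]
Minimum of maxes = 20
Final answer: 20


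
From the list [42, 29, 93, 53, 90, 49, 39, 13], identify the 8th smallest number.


Sort ascending: [13, 29, 39, 42, 49, 53, 90, 93]
The 8th element (1-indexed) is at index 7.
Value = 93
Final answer: 93


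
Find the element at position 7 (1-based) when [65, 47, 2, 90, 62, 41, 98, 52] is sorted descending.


Sort descending: [98, 90, 65, 62, 52, 47, 41, 2]
The 7th element (1-indexed) is at index 6.
Value = 41
Final answer: 41


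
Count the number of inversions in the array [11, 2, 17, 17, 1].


For each element, count the later elements that are smaller than it:
  11 (index 0): smaller elements after it = [2, 1] -> 2
  2 (index 1): smaller elements after it = [1] -> 1
  17 (index 2): smaller elements after it = [1] -> 1
  17 (index 3): smaller elements after it = [1] -> 1
Total inversions = 2 + 1 + 1 + 1 = 5
Final answer: 5


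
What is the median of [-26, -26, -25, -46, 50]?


First, sort the list: [-46, -26, -26, -25, 50]
The list has 5 elements (odd count).
The middle index is 2 (0-based), and the element there is -26.
Final answer: -26


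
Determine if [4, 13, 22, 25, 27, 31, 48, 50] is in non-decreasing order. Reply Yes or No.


Check consecutive pairs:
  4 <= 13? True
  13 <= 22? True
  22 <= 25? True
  25 <= 27? True
  27 <= 31? True
  31 <= 48? True
  48 <= 50? True
Every consecutive pair is in order, so the list is non-decreasing.
Final answer: Yes


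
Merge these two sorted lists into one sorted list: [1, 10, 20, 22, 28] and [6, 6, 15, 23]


List A: [1, 10, 20, 22, 28]
List B: [6, 6, 15, 23]
Repeatedly compare the front elements and take the smaller:
  1 vs 6 -> take 1
  10 vs 6 -> take 6
  10 vs 6 -> take 6
  10 vs 15 -> take 10
  20 vs 15 -> take 15
  20 vs 23 -> take 20
  22 vs 23 -> take 22
  28 vs 23 -> take 23
  B is exhausted; append the rest of A: [28]
Final answer: [1, 6, 6, 10, 15, 20, 22, 23, 28]


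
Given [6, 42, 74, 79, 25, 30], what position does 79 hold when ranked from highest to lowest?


Sort descending: [79, 74, 42, 30, 25, 6]
Find 79 in the sorted list.
79 is at position 1.
Final answer: 1


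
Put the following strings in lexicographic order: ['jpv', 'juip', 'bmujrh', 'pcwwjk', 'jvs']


Compare strings character by character (the first differing letter decides):
  'bmujrh' < 'jpv' since 'b' < 'j' at position 1
  'jpv' < 'juip' since 'p' < 'u' at position 2
  'juip' < 'jvs' since 'u' < 'v' at position 2
  'jvs' < 'pcwwjk' since 'j' < 'p' at position 1
Chaining these comparisons gives the alphabetical order.
Final answer: ['bmujrh', 'jpv', 'juip', 'jvs', 'pcwwjk']


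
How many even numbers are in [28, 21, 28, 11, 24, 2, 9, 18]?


Check each element:
  28 is even
  21 is odd
  28 is even
  11 is odd
  24 is even
  2 is even
  9 is odd
  18 is even
Evens: [28, 28, 24, 2, 18]
Count of evens = 5
Final answer: 5


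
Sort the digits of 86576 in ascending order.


The number 86576 has digits: 8, 6, 5, 7, 6
Sorted: 5, 6, 6, 7, 8
Joining the sorted digits gives the result.
Final answer: 56678


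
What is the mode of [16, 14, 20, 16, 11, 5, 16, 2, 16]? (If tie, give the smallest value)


Count the frequency of each value:
  2 appears 1 time(s)
  5 appears 1 time(s)
  11 appears 1 time(s)
  14 appears 1 time(s)
  16 appears 4 time(s)
  20 appears 1 time(s)
Maximum frequency is 4.
Only 16 reaches that frequency, so it is the mode.
Final answer: 16


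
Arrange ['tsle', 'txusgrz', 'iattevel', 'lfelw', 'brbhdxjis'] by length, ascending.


Compute lengths:
  'tsle' has length 4
  'txusgrz' has length 7
  'iattevel' has length 8
  'lfelw' has length 5
  'brbhdxjis' has length 9
Lengths in increasing order: 4 < 5 < 7 < 8 < 9
Listing the words in that order gives the answer.
Final answer: ['tsle', 'lfelw', 'txusgrz', 'iattevel', 'brbhdxjis']


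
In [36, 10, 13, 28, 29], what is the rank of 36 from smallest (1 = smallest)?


Sort ascending: [10, 13, 28, 29, 36]
Find 36 in the sorted list.
36 is at position 5 (1-indexed).
Final answer: 5


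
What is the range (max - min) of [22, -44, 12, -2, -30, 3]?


Maximum value: 22
Minimum value: -44
Range = 22 - (-44) = 66
Final answer: 66


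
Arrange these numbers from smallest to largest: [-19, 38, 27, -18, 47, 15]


Original list: [-19, 38, 27, -18, 47, 15]
Repeatedly take the smallest remaining element:
  Remaining [-19, 38, 27, -18, 47, 15] -> smallest is -19
  Remaining [38, 27, -18, 47, 15] -> smallest is -18
  Remaining [38, 27, 47, 15] -> smallest is 15
  Remaining [38, 27, 47] -> smallest is 27
  Remaining [38, 47] -> smallest is 38
  Remaining [47] -> smallest is 47
Collecting the picks in order gives the sorted list.
Final answer: [-19, -18, 15, 27, 38, 47]


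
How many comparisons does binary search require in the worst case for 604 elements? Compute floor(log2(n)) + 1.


Binary search halves the search space each step.
Maximum comparisons = floor(log2(604)) + 1
log2(604) = 9.2384
floor(log2(604)) = 9, so 9 + 1 = 10
Final answer: 10


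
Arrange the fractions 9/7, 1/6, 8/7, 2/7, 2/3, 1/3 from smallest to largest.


Convert to decimal for comparison:
  9/7 = 1.2857
  1/6 = 0.1667
  8/7 = 1.1429
  2/7 = 0.2857
  2/3 = 0.6667
  1/3 = 0.3333
Decimals in increasing order: 0.1667 < 0.2857 < 0.3333 < 0.6667 < 1.1429 < 1.2857
Writing each back as its fraction gives the sorted order.
Final answer: 1/6, 2/7, 1/3, 2/3, 8/7, 9/7


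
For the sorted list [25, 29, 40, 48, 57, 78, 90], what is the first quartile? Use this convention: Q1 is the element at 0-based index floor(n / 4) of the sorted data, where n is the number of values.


The list has n = 7 elements.
Q1 index = floor(7 / 4) = floor(1.75) = 1
Counting from index 0 in the sorted data, the element at index 1 is 29.
Final answer: 29


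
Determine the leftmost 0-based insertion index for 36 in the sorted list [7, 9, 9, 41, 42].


List is sorted: [7, 9, 9, 41, 42]
We need the leftmost position where 36 can be inserted, i.e. the first index whose element is >= 36 (or the end of the list if none is).
Binary search with low=0, high=5 (0-based indices):
  low=0, high=5, mid=2: a[2]=9 < 36, so low = 3
  low=3, high=5, mid=4: a[4]=42 >= 36, so high = 4
  low=3, high=4, mid=3: a[3]=41 >= 36, so high = 3
Now low = high = 3, so the insertion index is 3.
Final answer: 3


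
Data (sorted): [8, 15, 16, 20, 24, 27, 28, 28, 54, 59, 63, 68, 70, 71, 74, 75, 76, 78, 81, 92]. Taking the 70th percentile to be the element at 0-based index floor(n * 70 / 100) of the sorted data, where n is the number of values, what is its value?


The dataset has n = 20 elements.
Index = floor(20 * 70 / 100) = floor(1400 / 100) = floor(14) = 14
Counting from index 0 in the sorted data, the element at index 14 is 74.
Final answer: 74


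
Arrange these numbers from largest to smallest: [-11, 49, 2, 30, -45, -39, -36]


Original list: [-11, 49, 2, 30, -45, -39, -36]
Repeatedly take the largest remaining element:
  Remaining [-11, 49, 2, 30, -45, -39, -36] -> largest is 49
  Remaining [-11, 2, 30, -45, -39, -36] -> largest is 30
  Remaining [-11, 2, -45, -39, -36] -> largest is 2
  Remaining [-11, -45, -39, -36] -> largest is -11
  Remaining [-45, -39, -36] -> largest is -36
  Remaining [-45, -39] -> largest is -39
  Remaining [-45] -> largest is -45
Collecting the picks in order gives the descending list.
Final answer: [49, 30, 2, -11, -36, -39, -45]


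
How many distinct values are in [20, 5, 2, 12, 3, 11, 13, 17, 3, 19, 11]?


List all unique values:
Distinct values: [2, 3, 5, 11, 12, 13, 17, 19, 20]
Count = 9
Final answer: 9


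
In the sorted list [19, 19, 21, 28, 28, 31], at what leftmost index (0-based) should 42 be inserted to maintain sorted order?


List is sorted: [19, 19, 21, 28, 28, 31]
We need the leftmost position where 42 can be inserted, i.e. the first index whose element is >= 42 (or the end of the list if none is).
Binary search with low=0, high=6 (0-based indices):
  low=0, high=6, mid=3: a[3]=28 < 42, so low = 4
  low=4, high=6, mid=5: a[5]=31 < 42, so low = 6
Now low = high = 6, so the insertion index is 6.
Final answer: 6


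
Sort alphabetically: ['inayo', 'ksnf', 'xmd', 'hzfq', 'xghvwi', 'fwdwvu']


Compare strings character by character (the first differing letter decides):
  'fwdwvu' < 'hzfq' since 'f' < 'h' at position 1
  'hzfq' < 'inayo' since 'h' < 'i' at position 1
  'inayo' < 'ksnf' since 'i' < 'k' at position 1
  'ksnf' < 'xghvwi' since 'k' < 'x' at position 1
  'xghvwi' < 'xmd' since 'g' < 'm' at position 2
Chaining these comparisons gives the alphabetical order.
Final answer: ['fwdwvu', 'hzfq', 'inayo', 'ksnf', 'xghvwi', 'xmd']


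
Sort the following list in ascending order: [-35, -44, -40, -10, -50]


Original list: [-35, -44, -40, -10, -50]
Repeatedly take the smallest remaining element:
  Remaining [-35, -44, -40, -10, -50] -> smallest is -50
  Remaining [-35, -44, -40, -10] -> smallest is -44
  Remaining [-35, -40, -10] -> smallest is -40
  Remaining [-35, -10] -> smallest is -35
  Remaining [-10] -> smallest is -10
Collecting the picks in order gives the sorted list.
Final answer: [-50, -44, -40, -35, -10]


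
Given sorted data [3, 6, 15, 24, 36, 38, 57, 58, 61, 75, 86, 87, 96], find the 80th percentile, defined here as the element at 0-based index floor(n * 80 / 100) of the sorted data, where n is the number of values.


The dataset has n = 13 elements.
Index = floor(13 * 80 / 100) = floor(1040 / 100) = floor(10.4) = 10
Counting from index 0 in the sorted data, the element at index 10 is 86.
Final answer: 86


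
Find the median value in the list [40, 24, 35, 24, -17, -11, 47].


First, sort the list: [-17, -11, 24, 24, 35, 40, 47]
The list has 7 elements (odd count).
The middle index is 3 (0-based), and the element there is 24.
Final answer: 24


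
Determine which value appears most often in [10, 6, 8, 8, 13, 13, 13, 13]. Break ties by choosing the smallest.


Count the frequency of each value:
  6 appears 1 time(s)
  8 appears 2 time(s)
  10 appears 1 time(s)
  13 appears 4 time(s)
Maximum frequency is 4.
Only 13 reaches that frequency, so it is the mode.
Final answer: 13
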